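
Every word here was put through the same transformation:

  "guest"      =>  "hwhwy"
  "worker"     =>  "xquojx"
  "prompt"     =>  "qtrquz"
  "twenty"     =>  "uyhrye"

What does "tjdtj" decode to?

In guest: g→h is +1, u→w is +2, e→h is +3, s→w is +4 — the shift increases by 1 each position. The shift increases by 1 at each position, starting from +1: 1, 2, 3, ….
Undoing it on tjdtj: t−1=s, j−2=h, d−3=a, t−4=p, j−5=e.

shape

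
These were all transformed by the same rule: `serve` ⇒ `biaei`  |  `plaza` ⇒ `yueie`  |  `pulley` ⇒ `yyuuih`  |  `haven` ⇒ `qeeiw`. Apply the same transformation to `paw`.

The shift depends on letter class: consonant s→b is +9, but vowel e→i is +4. Vowels shift forward by 4 and consonants shift forward by 9.
For paw: p(cons)+9=y, a(vowel)+4=e, w(cons)+9=f.

yef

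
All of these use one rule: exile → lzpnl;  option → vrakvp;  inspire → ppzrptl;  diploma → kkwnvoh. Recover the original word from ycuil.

It's a Vigenère-style cipher with numeric key [7,2]: position i shifts by key[i mod 2].
Undoing it on ycuil: y−7=r, c−2=a, u−7=n, i−2=g, l−7=e.

range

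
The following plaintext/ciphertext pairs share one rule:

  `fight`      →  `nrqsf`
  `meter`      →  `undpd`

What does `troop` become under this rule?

In fight: f→n is +8, i→r is +9, g→q is +10, h→s is +11 — the shift increases by 1 each position. Letter i (0-indexed) is shifted by i+8, so successive shifts are 8, 9, 10, ….
On troop: t+8=b, r+9=a, o+10=y, o+11=z, p+12=b.

bayzb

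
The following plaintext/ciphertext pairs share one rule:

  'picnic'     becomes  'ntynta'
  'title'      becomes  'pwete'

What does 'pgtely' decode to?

The output letters match the input read backwards, each shifted +11: picnic reversed is cincip. Read the word backwards and shift each letter +11.
Decoding pgtely: shift back: p−11=e, g−11=v, t−11=i, e−11=t, l−11=a, y−11=n → evitan; then reverse → native.

native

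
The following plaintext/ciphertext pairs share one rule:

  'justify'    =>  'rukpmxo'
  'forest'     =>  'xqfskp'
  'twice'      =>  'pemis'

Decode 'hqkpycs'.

j(9)→r(17) and u(20)→u(20) fit y≡5x+24 (mod 26); the inverse of 5 mod 26 is 21. Each letter's alphabet position (a=0..z=25) is mapped through 5·x+24 mod 26 — an affine cipher.
Reversing it on hqkpycs: h(7)→21·(7−24)≡7=h; q(16)→21·(16−24)≡14=o; k(10)→21·(10−24)≡18=s; p(15)→21·(15−24)≡19=t; y(24)→21·(24−24)≡0=a; c(2)→21·(2−24)≡6=g; s(18)→21·(18−24)≡4=e (all mod 26).

hostage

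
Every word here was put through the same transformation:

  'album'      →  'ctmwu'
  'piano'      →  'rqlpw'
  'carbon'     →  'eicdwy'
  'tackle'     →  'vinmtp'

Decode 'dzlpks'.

Shifts by position in album: pos 0: a→c (+2), pos 1: l→t (+8), pos 2: b→m (+11), pos 3: u→w (+2), pos 4: m→u (+8) — repeating every 3. It's a Vigenère-style cipher with numeric key [2,8,11]: position i shifts by key[i mod 3].
Undoing it on dzlpks: d−2=b, z−8=r, l−11=a, p−2=n, k−8=c, s−11=h.

branch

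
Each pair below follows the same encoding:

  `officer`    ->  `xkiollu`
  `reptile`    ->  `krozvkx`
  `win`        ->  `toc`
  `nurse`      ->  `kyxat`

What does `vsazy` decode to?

stump

Read the word backwards and shift each letter +6.
Undoing it on vsazy: shift back: v−6=p, s−6=m, a−6=u, z−6=t, y−6=s → pmuts; then reverse → stump.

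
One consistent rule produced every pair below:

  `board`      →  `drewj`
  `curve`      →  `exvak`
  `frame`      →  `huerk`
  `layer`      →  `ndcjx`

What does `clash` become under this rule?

eoexn

In board: b→d is +2, o→r is +3, a→e is +4, r→w is +5 — the shift increases by 1 each position. Each letter shifts forward by (position + 2), i.e. 2, 3, 4, … — the shift grows by one for each successive letter.
For clash: c+2=e, l+3=o, a+4=e, s+5=x, h+6=n.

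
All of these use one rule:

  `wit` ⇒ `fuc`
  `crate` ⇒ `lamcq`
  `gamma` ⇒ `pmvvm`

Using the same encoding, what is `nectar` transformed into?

Two shifts are in play — +12 for a/e/i/o/u, +9 for every other letter.
Applying it to nectar: n(cons)+9=w, e(vowel)+12=q, c(cons)+9=l, t(cons)+9=c, a(vowel)+12=m, r(cons)+9=a.

wqlcma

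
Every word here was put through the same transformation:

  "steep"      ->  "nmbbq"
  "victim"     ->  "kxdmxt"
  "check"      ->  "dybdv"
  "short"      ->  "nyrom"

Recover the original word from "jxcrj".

widow

s(18)→n(13) and t(19)→m(12) fit y≡25x+5 (mod 26); the inverse of 25 mod 26 is 25. This is an affine cipher: with a=0,…,z=25, each position x becomes (25x+5) mod 26.
Reversing it on jxcrj: j(9)→25·(9−5)≡22=w; x(23)→25·(23−5)≡8=i; c(2)→25·(2−5)≡3=d; r(17)→25·(17−5)≡14=o; j(9)→25·(9−5)≡22=w (all mod 26).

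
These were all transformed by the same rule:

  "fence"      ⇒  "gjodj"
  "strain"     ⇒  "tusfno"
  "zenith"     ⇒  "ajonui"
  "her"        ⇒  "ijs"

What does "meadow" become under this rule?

The shift depends on letter class: consonant f→g is +1, but vowel e→j is +5. Two shifts are in play — +5 for a/e/i/o/u, +1 for every other letter.
On meadow: m(cons)+1=n, e(vowel)+5=j, a(vowel)+5=f, d(cons)+1=e, o(vowel)+5=t, w(cons)+1=x.

njfetx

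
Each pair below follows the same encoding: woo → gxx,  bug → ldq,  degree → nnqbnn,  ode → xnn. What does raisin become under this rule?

The shift depends on letter class: consonant w→g is +10, but vowel o→x is +9. The rule splits by letter class: vowels +9, consonants +10.
For raisin: r(cons)+10=b, a(vowel)+9=j, i(vowel)+9=r, s(cons)+10=c, i(vowel)+9=r, n(cons)+10=x.

bjrcrx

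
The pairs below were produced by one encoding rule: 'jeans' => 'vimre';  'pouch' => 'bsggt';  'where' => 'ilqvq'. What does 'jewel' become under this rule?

Shifts by position in jeans: pos 0: j→v (+12), pos 1: e→i (+4), pos 2: a→m (+12), pos 3: n→r (+4) — repeating every 2. A repeating key of period 2 is used — shifts +12, +4 over and over.
Applying it to jewel: j+12=v, e+4=i, w+12=i, e+4=i, l+12=x.

viiix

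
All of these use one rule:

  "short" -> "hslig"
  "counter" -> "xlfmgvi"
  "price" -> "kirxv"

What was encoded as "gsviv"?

there

Each pair mirrors across the alphabet (s↔h, h↔s, o↔l): positions sum to 25. Letters are reflected about the middle of the alphabet (position → 25−position): Atbash.
Decoding gsviv: g↔t, s↔h, v↔e, i↔r, v↔e.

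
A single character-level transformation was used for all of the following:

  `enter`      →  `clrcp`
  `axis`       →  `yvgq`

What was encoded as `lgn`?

Compare letters: e→c is +24, n→l is +24, t→r is +24 — a constant shift. Every letter moves 24 places later in the alphabet, wrapping around z→a.
Reversing it on lgn: l−24=n, g−24=i, n−24=p.

nip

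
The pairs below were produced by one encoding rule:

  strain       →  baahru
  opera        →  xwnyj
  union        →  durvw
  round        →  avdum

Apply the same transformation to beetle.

Shifts by position in strain: pos 0: s→b (+9), pos 1: t→a (+7), pos 2: r→a (+9), pos 3: a→h (+7) — repeating every 2. It's a Vigenère-style cipher with numeric key [9,7]: position i shifts by key[i mod 2].
On beetle: b+9=k, e+7=l, e+9=n, t+7=a, l+9=u, e+7=l.

klnaul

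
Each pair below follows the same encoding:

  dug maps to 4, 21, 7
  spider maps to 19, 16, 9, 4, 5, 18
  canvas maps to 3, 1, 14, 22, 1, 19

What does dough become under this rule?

4, 15, 21, 7, 8

d is letter #4 and maps to 4: an offset of 0. Each letter is replaced by its alphabet position (a=1, b=2, …, z=26).
On dough: d=4→4, o=15→15, u=21→21, g=7→7, h=8→8.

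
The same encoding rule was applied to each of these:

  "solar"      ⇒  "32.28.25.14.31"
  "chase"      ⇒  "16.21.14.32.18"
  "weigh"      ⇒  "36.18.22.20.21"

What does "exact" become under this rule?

18.37.14.16.33

s is letter #19 and maps to 32: an offset of 13. The number is (letter's place in the alphabet, a=1) + 13.
Applying it to exact: e=5→18, x=24→37, a=1→14, c=3→16, t=20→33.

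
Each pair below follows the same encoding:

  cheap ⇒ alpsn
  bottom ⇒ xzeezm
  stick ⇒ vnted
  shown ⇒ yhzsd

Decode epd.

Read the word backwards and shift each letter +11.
Reversing it on epd: shift back: e−11=t, p−11=e, d−11=s → tes; then reverse → set.

set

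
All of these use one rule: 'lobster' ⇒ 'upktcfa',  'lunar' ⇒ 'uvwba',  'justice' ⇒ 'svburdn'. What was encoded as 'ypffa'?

power

Shifts by position in lobster: pos 0: l→u (+9), pos 1: o→p (+1), pos 2: b→k (+9), pos 3: s→t (+1) — repeating every 2. The shifts repeat in a cycle of length 2: positions 0,1,… shift by +9, +1, then the pattern repeats.
Decoding ypffa: y−9=p, p−1=o, f−9=w, f−1=e, a−9=r.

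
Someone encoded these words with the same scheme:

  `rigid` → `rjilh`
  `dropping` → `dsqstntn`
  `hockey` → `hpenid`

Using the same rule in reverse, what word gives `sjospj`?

simple

In rigid: r→r is +0, i→j is +1, g→i is +2, i→l is +3 — the shift increases by 1 each position. The shift increases by 1 at each position, starting from +0: 0, 1, 2, ….
Undoing it on sjospj: s−0=s, j−1=i, o−2=m, s−3=p, p−4=l, j−5=e.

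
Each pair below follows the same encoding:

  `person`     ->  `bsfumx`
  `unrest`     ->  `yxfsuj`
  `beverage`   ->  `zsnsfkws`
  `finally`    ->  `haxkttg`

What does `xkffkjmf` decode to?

narrator

p(15)→b(1) and e(4)→s(18) fit y≡15x+10 (mod 26); the inverse of 15 mod 26 is 7. Each letter's alphabet position (a=0..z=25) is mapped through 15·x+10 mod 26 — an affine cipher.
Reversing it on xkffkjmf: x(23)→7·(23−10)≡13=n; k(10)→7·(10−10)≡0=a; f(5)→7·(5−10)≡17=r; f(5)→7·(5−10)≡17=r; k(10)→7·(10−10)≡0=a; j(9)→7·(9−10)≡19=t; m(12)→7·(12−10)≡14=o; f(5)→7·(5−10)≡17=r (all mod 26).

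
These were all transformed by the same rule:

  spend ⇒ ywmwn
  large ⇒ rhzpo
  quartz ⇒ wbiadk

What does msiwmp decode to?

glance

In spend: s→y is +6, p→w is +7, e→m is +8, n→w is +9 — the shift increases by 1 each position. Letter i (0-indexed) is shifted by i+6, so successive shifts are 6, 7, 8, ….
Reversing it on msiwmp: m−6=g, s−7=l, i−8=a, w−9=n, m−10=c, p−11=e.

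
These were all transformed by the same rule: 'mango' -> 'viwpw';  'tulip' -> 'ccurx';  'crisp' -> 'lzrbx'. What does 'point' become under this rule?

It's a Vigenère-style cipher with numeric key [9,8,9]: position i shifts by key[i mod 3].
For point: p+9=y, o+8=w, i+9=r, n+9=w, t+8=b.

ywrwb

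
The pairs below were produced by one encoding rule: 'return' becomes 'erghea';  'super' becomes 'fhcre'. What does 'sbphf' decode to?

Compare letters: r→e is +13, e→r is +13, t→g is +13 — a constant shift. This is a Caesar cipher with shift 13.
Reversing it on sbphf: s−13=f, b−13=o, p−13=c, h−13=u, f−13=s.

focus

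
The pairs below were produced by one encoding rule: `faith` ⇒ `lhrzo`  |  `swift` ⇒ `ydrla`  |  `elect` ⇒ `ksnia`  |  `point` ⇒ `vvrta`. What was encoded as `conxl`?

Shifts by position in faith: pos 0: f→l (+6), pos 1: a→h (+7), pos 2: i→r (+9), pos 3: t→z (+6), pos 4: h→o (+7) — repeating every 3. It's a Vigenère-style cipher with numeric key [6,7,9]: position i shifts by key[i mod 3].
Undoing it on conxl: c−6=w, o−7=h, n−9=e, x−6=r, l−7=e.

where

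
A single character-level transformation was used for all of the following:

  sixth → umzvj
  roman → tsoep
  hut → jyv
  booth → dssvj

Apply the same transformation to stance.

The shift depends on letter class: consonant s→u is +2, but vowel i→m is +4. The rule splits by letter class: vowels +4, consonants +2.
On stance: s(cons)+2=u, t(cons)+2=v, a(vowel)+4=e, n(cons)+2=p, c(cons)+2=e, e(vowel)+4=i.

uvepei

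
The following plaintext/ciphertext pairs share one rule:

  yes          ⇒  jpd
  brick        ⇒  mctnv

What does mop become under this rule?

Compare letters: y→j is +11, e→p is +11, s→d is +11 — a constant shift. It's a constant shift of +11 (ROT11).
Applying it to mop: m+11=x, o+11=z, p+11=a.

xza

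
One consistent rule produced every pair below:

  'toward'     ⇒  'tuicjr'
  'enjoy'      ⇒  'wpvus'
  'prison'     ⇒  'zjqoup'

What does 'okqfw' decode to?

smile

This is an affine cipher: with a=0,…,z=25, each position x becomes (5x+2) mod 26.
Decoding okqfw: o(14)→21·(14−2)≡18=s; k(10)→21·(10−2)≡12=m; q(16)→21·(16−2)≡8=i; f(5)→21·(5−2)≡11=l; w(22)→21·(22−2)≡4=e (all mod 26).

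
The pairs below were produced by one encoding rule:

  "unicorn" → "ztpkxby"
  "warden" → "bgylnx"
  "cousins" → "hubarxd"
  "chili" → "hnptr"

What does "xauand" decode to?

sunset

In unicorn: u→z is +5, n→t is +6, i→p is +7, c→k is +8 — the shift increases by 1 each position. Letter i (0-indexed) is shifted by i+5, so successive shifts are 5, 6, 7, ….
Reversing it on xauand: x−5=s, a−6=u, u−7=n, a−8=s, n−9=e, d−10=t.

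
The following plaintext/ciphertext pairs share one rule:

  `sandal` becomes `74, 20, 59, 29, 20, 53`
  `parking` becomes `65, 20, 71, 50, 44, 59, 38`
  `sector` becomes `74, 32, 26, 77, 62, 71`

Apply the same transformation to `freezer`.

s(#19)→74 and a(#1)→20: differences scale by 3, so n = 3·pos + 17. With a=1..z=26, the number is 3·pos + 17.
On freezer: f=6→35, r=18→71, e=5→32, e=5→32, z=26→95, e=5→32, r=18→71.

35, 71, 32, 32, 95, 32, 71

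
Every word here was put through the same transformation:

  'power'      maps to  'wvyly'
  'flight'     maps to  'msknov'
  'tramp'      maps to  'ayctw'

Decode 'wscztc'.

plasma

Shifts by position in power: pos 0: p→w (+7), pos 1: o→v (+7), pos 2: w→y (+2), pos 3: e→l (+7), pos 4: r→y (+7) — repeating every 3. The shifts repeat in a cycle of length 3: positions 0,1,… shift by +7, +7, +2, then the pattern repeats.
Reversing it on wscztc: w−7=p, s−7=l, c−2=a, z−7=s, t−7=m, c−2=a.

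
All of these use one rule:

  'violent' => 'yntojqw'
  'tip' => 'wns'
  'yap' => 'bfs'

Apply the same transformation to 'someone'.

vtpjtqj

Vowels shift forward by 5 and consonants shift forward by 3.
Applying it to someone: s(cons)+3=v, o(vowel)+5=t, m(cons)+3=p, e(vowel)+5=j, o(vowel)+5=t, n(cons)+3=q, e(vowel)+5=j.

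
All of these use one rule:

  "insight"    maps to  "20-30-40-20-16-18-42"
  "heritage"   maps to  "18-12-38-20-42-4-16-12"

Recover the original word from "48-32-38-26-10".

world

i(#9)→20 and n(#14)→30: differences scale by 2, so n = 2·pos + 2. The formula is n = 2×(alphabet index, a=1) + 2.
Reversing it on 48-32-38-26-10: 48→(48−2)÷2=23=w, 32→(32−2)÷2=15=o, 38→(38−2)÷2=18=r, 26→(26−2)÷2=12=l, 10→(10−2)÷2=4=d.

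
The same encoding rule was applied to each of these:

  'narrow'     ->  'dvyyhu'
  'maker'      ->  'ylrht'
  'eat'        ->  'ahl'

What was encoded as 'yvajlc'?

vector

The output letters match the input read backwards, each shifted +7: narrow reversed is worran. Read the word backwards and shift each letter +7.
Undoing it on yvajlc: shift back: y−7=r, v−7=o, a−7=t, j−7=c, l−7=e, c−7=v → rotcev; then reverse → vector.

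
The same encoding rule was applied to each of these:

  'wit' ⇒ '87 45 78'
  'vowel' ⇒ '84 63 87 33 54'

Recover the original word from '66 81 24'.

w(#23)→87 and i(#9)→45: differences scale by 3, so n = 3·pos + 18. With a=1..z=26, the number is 3·pos + 18.
Undoing it on 66 81 24: 66→(66−18)÷3=16=p, 81→(81−18)÷3=21=u, 24→(24−18)÷3=2=b.

pub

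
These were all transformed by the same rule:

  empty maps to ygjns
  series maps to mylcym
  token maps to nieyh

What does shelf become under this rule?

Compare letters: e→y is +20, m→g is +20, p→j is +20 — a constant shift. This is a Caesar cipher with shift 20.
For shelf: s+20=m, h+20=b, e+20=y, l+20=f, f+20=z.

mbyfz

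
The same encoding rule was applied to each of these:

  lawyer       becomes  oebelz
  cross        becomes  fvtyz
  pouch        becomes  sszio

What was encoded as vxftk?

In lawyer: l→o is +3, a→e is +4, w→b is +5, y→e is +6 — the shift increases by 1 each position. The shift increases by 1 at each position, starting from +3: 3, 4, 5, ….
Reversing it on vxftk: v−3=s, x−4=t, f−5=a, t−6=n, k−7=d.

stand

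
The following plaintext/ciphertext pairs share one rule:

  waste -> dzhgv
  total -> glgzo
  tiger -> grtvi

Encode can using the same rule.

xzm

Each pair mirrors across the alphabet (w↔d, a↔z, s↔h): positions sum to 25. This is the alphabet-reversal cipher (Atbash): a becomes z, b becomes y, etc.
For can: c↔x, a↔z, n↔m.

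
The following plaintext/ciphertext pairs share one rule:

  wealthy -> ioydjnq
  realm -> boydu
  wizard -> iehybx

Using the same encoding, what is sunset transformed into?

w(22)→i(8) and e(4)→o(14) fit y≡17x+24 (mod 26); the inverse of 17 mod 26 is 23. Each letter's alphabet position (a=0..z=25) is mapped through 17·x+24 mod 26 — an affine cipher.
For sunset: s(18)→17·18+24≡18=s; u(20)→17·20+24≡0=a; n(13)→17·13+24≡11=l; s(18)→17·18+24≡18=s; e(4)→17·4+24≡14=o; t(19)→17·19+24≡9=j (all mod 26).

salsoj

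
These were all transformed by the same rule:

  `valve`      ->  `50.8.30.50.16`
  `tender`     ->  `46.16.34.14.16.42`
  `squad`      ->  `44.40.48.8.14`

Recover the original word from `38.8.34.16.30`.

v(#22)→50 and a(#1)→8: differences scale by 2, so n = 2·pos + 6. With a=1..z=26, the number is 2·pos + 6.
Reversing it on 38.8.34.16.30: 38→(38−6)÷2=16=p, 8→(8−6)÷2=1=a, 34→(34−6)÷2=14=n, 16→(16−6)÷2=5=e, 30→(30−6)÷2=12=l.

panel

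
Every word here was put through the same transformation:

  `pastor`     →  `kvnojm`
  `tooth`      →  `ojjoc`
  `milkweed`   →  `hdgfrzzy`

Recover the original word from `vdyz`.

It's a constant shift of +21 (ROT21).
Undoing it on vdyz: v−21=a, d−21=i, y−21=d, z−21=e.

aide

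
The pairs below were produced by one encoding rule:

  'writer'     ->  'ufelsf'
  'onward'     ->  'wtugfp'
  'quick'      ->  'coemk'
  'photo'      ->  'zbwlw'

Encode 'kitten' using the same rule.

w(22)→u(20) and r(17)→f(5) fit y≡3x+6 (mod 26); the inverse of 3 mod 26 is 9. Treating letters as 0–25, the rule is x ↦ 3x + 6 (mod 26).
Applying it to kitten: k(10)→3·10+6≡10=k; i(8)→3·8+6≡4=e; t(19)→3·19+6≡11=l; t(19)→3·19+6≡11=l; e(4)→3·4+6≡18=s; n(13)→3·13+6≡19=t (all mod 26).

kellst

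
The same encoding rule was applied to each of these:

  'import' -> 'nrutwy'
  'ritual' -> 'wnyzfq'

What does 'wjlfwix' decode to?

Compare letters: i→n is +5, m→r is +5, p→u is +5 — a constant shift. Every letter moves 5 places later in the alphabet, wrapping around z→a.
Undoing it on wjlfwix: w−5=r, j−5=e, l−5=g, f−5=a, w−5=r, i−5=d, x−5=s.

regards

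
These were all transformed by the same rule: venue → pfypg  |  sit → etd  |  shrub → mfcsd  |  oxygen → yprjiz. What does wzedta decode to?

pistol

Two steps: reverse the string, then apply a Caesar shift of +11.
Decoding wzedta: shift back: w−11=l, z−11=o, e−11=t, d−11=s, t−11=i, a−11=p → lotsip; then reverse → pistol.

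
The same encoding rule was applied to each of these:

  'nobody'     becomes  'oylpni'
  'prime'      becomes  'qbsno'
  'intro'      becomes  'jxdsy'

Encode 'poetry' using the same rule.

A repeating key of period 3 is used — shifts +1, +10, +10 over and over.
For poetry: p+1=q, o+10=y, e+10=o, t+1=u, r+10=b, y+10=i.

qyoubi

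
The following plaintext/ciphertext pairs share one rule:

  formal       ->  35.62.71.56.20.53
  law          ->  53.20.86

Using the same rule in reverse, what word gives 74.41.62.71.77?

short

f(#6)→35 and o(#15)→62: differences scale by 3, so n = 3·pos + 17. With a=1..z=26, the number is 3·pos + 17.
Reversing it on 74.41.62.71.77: 74→(74−17)÷3=19=s, 41→(41−17)÷3=8=h, 62→(62−17)÷3=15=o, 71→(71−17)÷3=18=r, 77→(77−17)÷3=20=t.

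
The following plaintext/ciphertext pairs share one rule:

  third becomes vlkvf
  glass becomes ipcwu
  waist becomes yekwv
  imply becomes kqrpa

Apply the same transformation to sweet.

uagiv

Shifts by position in third: pos 0: t→v (+2), pos 1: h→l (+4), pos 2: i→k (+2), pos 3: r→v (+4) — repeating every 2. A repeating key of period 2 is used — shifts +2, +4 over and over.
For sweet: s+2=u, w+4=a, e+2=g, e+4=i, t+2=v.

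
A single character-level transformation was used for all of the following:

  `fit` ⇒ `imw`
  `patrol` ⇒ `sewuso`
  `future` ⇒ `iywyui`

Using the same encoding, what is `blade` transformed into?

The shift depends on letter class: consonant f→i is +3, but vowel i→m is +4. Vowels shift forward by 4 and consonants shift forward by 3.
For blade: b(cons)+3=e, l(cons)+3=o, a(vowel)+4=e, d(cons)+3=g, e(vowel)+4=i.

eoegi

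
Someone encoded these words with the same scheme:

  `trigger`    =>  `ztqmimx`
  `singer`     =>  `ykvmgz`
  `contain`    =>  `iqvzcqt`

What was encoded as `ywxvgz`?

Shifts by position in trigger: pos 0: t→z (+6), pos 1: r→t (+2), pos 2: i→q (+8), pos 3: g→m (+6), pos 4: g→i (+2), pos 5: e→m (+8) — repeating every 3. The shifts repeat in a cycle of length 3: positions 0,1,… shift by +6, +2, +8, then the pattern repeats.
Reversing it on ywxvgz: y−6=s, w−2=u, x−8=p, v−6=p, g−2=e, z−8=r.

supper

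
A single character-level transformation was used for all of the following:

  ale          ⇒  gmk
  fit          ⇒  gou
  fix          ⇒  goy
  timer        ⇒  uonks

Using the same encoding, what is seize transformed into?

The shift depends on letter class: consonant l→m is +1, but vowel a→g is +6. Two shifts are in play — +6 for a/e/i/o/u, +1 for every other letter.
Applying it to seize: s(cons)+1=t, e(vowel)+6=k, i(vowel)+6=o, z(cons)+1=a, e(vowel)+6=k.

tkoak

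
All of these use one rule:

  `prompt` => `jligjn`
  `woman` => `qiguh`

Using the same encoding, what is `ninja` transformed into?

Every letter moves 20 places later in the alphabet, wrapping around z→a.
For ninja: n+20=h, i+20=c, n+20=h, j+20=d, a+20=u.

hchdu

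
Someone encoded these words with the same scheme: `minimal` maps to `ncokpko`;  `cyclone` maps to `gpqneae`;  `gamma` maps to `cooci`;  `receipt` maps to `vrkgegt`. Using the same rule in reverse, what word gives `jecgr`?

peach

The output letters match the input read backwards, each shifted +2: minimal reversed is laminim. Read the word backwards and shift each letter +2.
Undoing it on jecgr: shift back: j−2=h, e−2=c, c−2=a, g−2=e, r−2=p → hcaep; then reverse → peach.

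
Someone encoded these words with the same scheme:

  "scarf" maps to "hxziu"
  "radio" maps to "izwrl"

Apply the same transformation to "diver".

wrevi

Each pair mirrors across the alphabet (s↔h, c↔x, a↔z): positions sum to 25. Each letter is replaced by its mirror in the alphabet: a↔z, b↔y, c↔x, and so on (the Atbash cipher).
For diver: d↔w, i↔r, v↔e, e↔v, r↔i.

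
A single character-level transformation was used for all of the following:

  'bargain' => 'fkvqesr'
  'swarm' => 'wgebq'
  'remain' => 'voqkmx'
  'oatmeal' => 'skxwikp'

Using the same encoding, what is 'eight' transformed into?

It's a Vigenère-style cipher with numeric key [4,10]: position i shifts by key[i mod 2].
Applying it to eight: e+4=i, i+10=s, g+4=k, h+10=r, t+4=x.

iskrx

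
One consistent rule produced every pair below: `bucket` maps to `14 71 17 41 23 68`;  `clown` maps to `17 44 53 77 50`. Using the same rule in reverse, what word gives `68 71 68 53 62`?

b(#2)→14 and u(#21)→71: differences scale by 3, so n = 3·pos + 8. The formula is n = 3×(alphabet index, a=1) + 8.
Undoing it on 68 71 68 53 62: 68→(68−8)÷3=20=t, 71→(71−8)÷3=21=u, 68→(68−8)÷3=20=t, 53→(53−8)÷3=15=o, 62→(62−8)÷3=18=r.

tutor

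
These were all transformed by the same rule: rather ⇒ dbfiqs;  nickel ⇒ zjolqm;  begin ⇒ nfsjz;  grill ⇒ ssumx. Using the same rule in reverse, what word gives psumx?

Shifts by position in rather: pos 0: r→d (+12), pos 1: a→b (+1), pos 2: t→f (+12), pos 3: h→i (+1) — repeating every 2. A repeating key of period 2 is used — shifts +12, +1 over and over.
Reversing it on psumx: p−12=d, s−1=r, u−12=i, m−1=l, x−12=l.

drill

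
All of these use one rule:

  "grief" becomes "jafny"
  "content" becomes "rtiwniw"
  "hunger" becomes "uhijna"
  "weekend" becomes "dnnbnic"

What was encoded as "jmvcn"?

g(6)→j(9) and r(17)→a(0) fit y≡11x+21 (mod 26); the inverse of 11 mod 26 is 19. Treating letters as 0–25, the rule is x ↦ 11x + 21 (mod 26).
Undoing it on jmvcn: j(9)→19·(9−21)≡6=g; m(12)→19·(12−21)≡11=l; v(21)→19·(21−21)≡0=a; c(2)→19·(2−21)≡3=d; n(13)→19·(13−21)≡4=e (all mod 26).

glade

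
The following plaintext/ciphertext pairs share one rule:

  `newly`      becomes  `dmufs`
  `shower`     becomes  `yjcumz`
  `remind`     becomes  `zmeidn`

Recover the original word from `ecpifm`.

mobile

n(13)→d(3) and e(4)→m(12) fit y≡25x+16 (mod 26); the inverse of 25 mod 26 is 25. Treating letters as 0–25, the rule is x ↦ 25x + 16 (mod 26).
Undoing it on ecpifm: e(4)→25·(4−16)≡12=m; c(2)→25·(2−16)≡14=o; p(15)→25·(15−16)≡1=b; i(8)→25·(8−16)≡8=i; f(5)→25·(5−16)≡11=l; m(12)→25·(12−16)≡4=e (all mod 26).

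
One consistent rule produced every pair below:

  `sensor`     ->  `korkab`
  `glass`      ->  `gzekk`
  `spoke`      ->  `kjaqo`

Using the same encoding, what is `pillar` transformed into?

jyzzeb

s(18)→k(10) and e(4)→o(14) fit y≡9x+4 (mod 26); the inverse of 9 mod 26 is 3. Each letter's alphabet position (a=0..z=25) is mapped through 9·x+4 mod 26 — an affine cipher.
On pillar: p(15)→9·15+4≡9=j; i(8)→9·8+4≡24=y; l(11)→9·11+4≡25=z; l(11)→9·11+4≡25=z; a(0)→9·0+4≡4=e; r(17)→9·17+4≡1=b (all mod 26).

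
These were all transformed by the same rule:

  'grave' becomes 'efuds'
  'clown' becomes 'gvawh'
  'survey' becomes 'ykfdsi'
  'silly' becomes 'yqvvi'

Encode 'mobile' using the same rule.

oanqvs

Each letter's alphabet position (a=0..z=25) is mapped through 19·x+20 mod 26 — an affine cipher.
On mobile: m(12)→19·12+20≡14=o; o(14)→19·14+20≡0=a; b(1)→19·1+20≡13=n; i(8)→19·8+20≡16=q; l(11)→19·11+20≡21=v; e(4)→19·4+20≡18=s (all mod 26).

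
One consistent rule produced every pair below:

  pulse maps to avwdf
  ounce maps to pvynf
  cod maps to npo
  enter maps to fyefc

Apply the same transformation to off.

pqq

The rule splits by letter class: vowels +1, consonants +11.
Applying it to off: o(vowel)+1=p, f(cons)+11=q, f(cons)+11=q.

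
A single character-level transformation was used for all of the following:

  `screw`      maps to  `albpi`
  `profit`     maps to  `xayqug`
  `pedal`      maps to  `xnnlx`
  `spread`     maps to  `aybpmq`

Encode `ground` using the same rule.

oayfzq

In screw: s→a is +8, c→l is +9, r→b is +10, e→p is +11 — the shift increases by 1 each position. Each letter shifts forward by (position + 8), i.e. 8, 9, 10, … — the shift grows by one for each successive letter.
On ground: g+8=o, r+9=a, o+10=y, u+11=f, n+12=z, d+13=q.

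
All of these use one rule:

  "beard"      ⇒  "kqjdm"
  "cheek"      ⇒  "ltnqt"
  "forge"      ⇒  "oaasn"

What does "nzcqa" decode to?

enter

Shifts by position in beard: pos 0: b→k (+9), pos 1: e→q (+12), pos 2: a→j (+9), pos 3: r→d (+12) — repeating every 2. A repeating key of period 2 is used — shifts +9, +12 over and over.
Reversing it on nzcqa: n−9=e, z−12=n, c−9=t, q−12=e, a−9=r.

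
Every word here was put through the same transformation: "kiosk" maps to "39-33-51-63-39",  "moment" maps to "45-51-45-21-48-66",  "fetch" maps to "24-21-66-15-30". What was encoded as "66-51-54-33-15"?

k(#11)→39 and i(#9)→33: differences scale by 3, so n = 3·pos + 6. With a=1..z=26, the number is 3·pos + 6.
Undoing it on 66-51-54-33-15: 66→(66−6)÷3=20=t, 51→(51−6)÷3=15=o, 54→(54−6)÷3=16=p, 33→(33−6)÷3=9=i, 15→(15−6)÷3=3=c.

topic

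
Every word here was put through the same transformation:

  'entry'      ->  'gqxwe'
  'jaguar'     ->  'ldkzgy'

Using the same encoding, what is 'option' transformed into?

qsxnuu

In entry: e→g is +2, n→q is +3, t→x is +4, r→w is +5 — the shift increases by 1 each position. The shift increases by 1 at each position, starting from +2: 2, 3, 4, ….
Applying it to option: o+2=q, p+3=s, t+4=x, i+5=n, o+6=u, n+7=u.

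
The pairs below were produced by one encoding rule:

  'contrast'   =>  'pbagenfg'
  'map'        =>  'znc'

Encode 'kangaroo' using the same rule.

xnatnebb

Compare letters: c→p is +13, o→b is +13, n→a is +13 — a constant shift. Every letter moves 13 places later in the alphabet, wrapping around z→a.
Applying it to kangaroo: k+13=x, a+13=n, n+13=a, g+13=t, a+13=n, r+13=e, o+13=b, o+13=b.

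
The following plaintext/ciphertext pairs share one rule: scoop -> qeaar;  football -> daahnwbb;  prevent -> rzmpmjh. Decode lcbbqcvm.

hillside

s(18)→q(16) and c(2)→e(4) fit y≡17x+22 (mod 26); the inverse of 17 mod 26 is 23. Each letter's alphabet position (a=0..z=25) is mapped through 17·x+22 mod 26 — an affine cipher.
Reversing it on lcbbqcvm: l(11)→23·(11−22)≡7=h; c(2)→23·(2−22)≡8=i; b(1)→23·(1−22)≡11=l; b(1)→23·(1−22)≡11=l; q(16)→23·(16−22)≡18=s; c(2)→23·(2−22)≡8=i; v(21)→23·(21−22)≡3=d; m(12)→23·(12−22)≡4=e (all mod 26).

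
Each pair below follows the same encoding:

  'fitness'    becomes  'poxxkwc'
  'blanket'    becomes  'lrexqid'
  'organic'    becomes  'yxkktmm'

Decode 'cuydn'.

south

Shifts by position in fitness: pos 0: f→p (+10), pos 1: i→o (+6), pos 2: t→x (+4), pos 3: n→x (+10), pos 4: e→k (+6), pos 5: s→w (+4) — repeating every 3. A repeating key of period 3 is used — shifts +10, +6, +4 over and over.
Undoing it on cuydn: c−10=s, u−6=o, y−4=u, d−10=t, n−6=h.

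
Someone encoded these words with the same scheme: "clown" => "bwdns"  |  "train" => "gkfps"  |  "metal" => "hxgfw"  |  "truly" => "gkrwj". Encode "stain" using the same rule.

c(2)→b(1) and l(11)→w(22) fit y≡11x+5 (mod 26); the inverse of 11 mod 26 is 19. This is an affine cipher: with a=0,…,z=25, each position x becomes (11x+5) mod 26.
Applying it to stain: s(18)→11·18+5≡21=v; t(19)→11·19+5≡6=g; a(0)→11·0+5≡5=f; i(8)→11·8+5≡15=p; n(13)→11·13+5≡18=s (all mod 26).

vgfps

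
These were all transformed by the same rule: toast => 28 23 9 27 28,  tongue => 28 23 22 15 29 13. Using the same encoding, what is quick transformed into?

25 29 17 11 19

t is letter #20 and maps to 28: an offset of 8. Each letter is replaced by its alphabet position (a=1..z=26) + 8.
For quick: q=17→25, u=21→29, i=9→17, c=3→11, k=11→19.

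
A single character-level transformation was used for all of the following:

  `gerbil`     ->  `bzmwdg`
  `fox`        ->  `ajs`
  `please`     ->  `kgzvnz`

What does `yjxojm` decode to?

Every letter moves 21 places later in the alphabet, wrapping around z→a.
Decoding yjxojm: y−21=d, j−21=o, x−21=c, o−21=t, j−21=o, m−21=r.

doctor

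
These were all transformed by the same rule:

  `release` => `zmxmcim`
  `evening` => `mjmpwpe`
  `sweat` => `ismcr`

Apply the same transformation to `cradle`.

uzcdxm

This is an affine cipher: with a=0,…,z=25, each position x becomes (9x+2) mod 26.
For cradle: c(2)→9·2+2≡20=u; r(17)→9·17+2≡25=z; a(0)→9·0+2≡2=c; d(3)→9·3+2≡3=d; l(11)→9·11+2≡23=x; e(4)→9·4+2≡12=m (all mod 26).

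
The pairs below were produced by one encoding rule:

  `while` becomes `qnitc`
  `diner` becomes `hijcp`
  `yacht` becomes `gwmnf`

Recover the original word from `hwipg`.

dairy

Treating letters as 0–25, the rule is x ↦ 21x + 22 (mod 26).
Reversing it on hwipg: h(7)→5·(7−22)≡3=d; w(22)→5·(22−22)≡0=a; i(8)→5·(8−22)≡8=i; p(15)→5·(15−22)≡17=r; g(6)→5·(6−22)≡24=y (all mod 26).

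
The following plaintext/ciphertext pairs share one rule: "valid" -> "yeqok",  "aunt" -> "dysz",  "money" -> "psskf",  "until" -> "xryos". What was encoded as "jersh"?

gamma

In valid: v→y is +3, a→e is +4, l→q is +5, i→o is +6 — the shift increases by 1 each position. Letter i (0-indexed) is shifted by i+3, so successive shifts are 3, 4, 5, ….
Undoing it on jersh: j−3=g, e−4=a, r−5=m, s−6=m, h−7=a.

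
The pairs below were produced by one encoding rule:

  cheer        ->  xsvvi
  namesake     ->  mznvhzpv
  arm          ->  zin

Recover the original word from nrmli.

Each pair mirrors across the alphabet (c↔x, h↔s, e↔v): positions sum to 25. Letters are reflected about the middle of the alphabet (position → 25−position): Atbash.
Undoing it on nrmli: n↔m, r↔i, m↔n, l↔o, i↔r.

minor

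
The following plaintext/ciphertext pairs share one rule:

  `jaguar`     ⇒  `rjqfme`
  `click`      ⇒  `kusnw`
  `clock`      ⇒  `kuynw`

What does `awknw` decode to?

In jaguar: j→r is +8, a→j is +9, g→q is +10, u→f is +11 — the shift increases by 1 each position. The shift increases by 1 at each position, starting from +8: 8, 9, 10, ….
Decoding awknw: a−8=s, w−9=n, k−10=a, n−11=c, w−12=k.

snack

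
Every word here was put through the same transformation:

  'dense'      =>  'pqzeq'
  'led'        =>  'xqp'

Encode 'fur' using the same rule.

rgd

Compare letters: d→p is +12, e→q is +12, n→z is +12 — a constant shift. Every letter moves 12 places later in the alphabet, wrapping around z→a.
Applying it to fur: f+12=r, u+12=g, r+12=d.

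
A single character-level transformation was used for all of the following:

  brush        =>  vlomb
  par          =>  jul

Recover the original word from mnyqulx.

steward

Compare letters: b→v is +20, r→l is +20, u→o is +20 — a constant shift. Each letter is shifted forward by 20 in the alphabet (a Caesar shift of +20).
Undoing it on mnyqulx: m−20=s, n−20=t, y−20=e, q−20=w, u−20=a, l−20=r, x−20=d.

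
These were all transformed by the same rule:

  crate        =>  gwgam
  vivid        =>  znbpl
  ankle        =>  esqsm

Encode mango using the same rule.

qftnw

In crate: c→g is +4, r→w is +5, a→g is +6, t→a is +7 — the shift increases by 1 each position. The shift increases by 1 at each position, starting from +4: 4, 5, 6, ….
For mango: m+4=q, a+5=f, n+6=t, g+7=n, o+8=w.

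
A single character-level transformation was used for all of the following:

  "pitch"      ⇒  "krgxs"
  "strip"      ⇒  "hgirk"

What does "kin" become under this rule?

Each pair mirrors across the alphabet (p↔k, i↔r, t↔g): positions sum to 25. Each letter is replaced by its mirror in the alphabet: a↔z, b↔y, c↔x, and so on (the Atbash cipher).
On kin: k↔p, i↔r, n↔m.

prm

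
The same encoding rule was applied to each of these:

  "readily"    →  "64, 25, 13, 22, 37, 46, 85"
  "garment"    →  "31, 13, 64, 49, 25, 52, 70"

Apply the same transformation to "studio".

67, 70, 73, 22, 37, 55

r(#18)→64 and e(#5)→25: differences scale by 3, so n = 3·pos + 10. With a=1..z=26, the number is 3·pos + 10.
On studio: s=19→67, t=20→70, u=21→73, d=4→22, i=9→37, o=15→55.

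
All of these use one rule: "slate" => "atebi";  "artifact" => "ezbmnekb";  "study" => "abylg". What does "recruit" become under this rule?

zikzymb

The shift depends on letter class: consonant s→a is +8, but vowel a→e is +4. Vowels shift forward by 4 and consonants shift forward by 8.
Applying it to recruit: r(cons)+8=z, e(vowel)+4=i, c(cons)+8=k, r(cons)+8=z, u(vowel)+4=y, i(vowel)+4=m, t(cons)+8=b.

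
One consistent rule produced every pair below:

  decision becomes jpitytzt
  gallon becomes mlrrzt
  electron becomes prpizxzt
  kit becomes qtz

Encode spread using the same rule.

yvxplj

The shift depends on letter class: consonant d→j is +6, but vowel e→p is +11. Two shifts are in play — +11 for a/e/i/o/u, +6 for every other letter.
Applying it to spread: s(cons)+6=y, p(cons)+6=v, r(cons)+6=x, e(vowel)+11=p, a(vowel)+11=l, d(cons)+6=j.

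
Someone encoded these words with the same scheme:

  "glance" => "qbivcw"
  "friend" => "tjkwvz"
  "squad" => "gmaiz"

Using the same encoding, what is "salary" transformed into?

g(6)→q(16) and l(11)→b(1) fit y≡23x+8 (mod 26); the inverse of 23 mod 26 is 17. Treating letters as 0–25, the rule is x ↦ 23x + 8 (mod 26).
For salary: s(18)→23·18+8≡6=g; a(0)→23·0+8≡8=i; l(11)→23·11+8≡1=b; a(0)→23·0+8≡8=i; r(17)→23·17+8≡9=j; y(24)→23·24+8≡14=o (all mod 26).

gibijo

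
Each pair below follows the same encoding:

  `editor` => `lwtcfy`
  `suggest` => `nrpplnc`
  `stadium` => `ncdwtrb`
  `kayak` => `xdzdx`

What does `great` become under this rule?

e(4)→l(11) and d(3)→w(22) fit y≡15x+3 (mod 26); the inverse of 15 mod 26 is 7. Each letter's alphabet position (a=0..z=25) is mapped through 15·x+3 mod 26 — an affine cipher.
Applying it to great: g(6)→15·6+3≡15=p; r(17)→15·17+3≡24=y; e(4)→15·4+3≡11=l; a(0)→15·0+3≡3=d; t(19)→15·19+3≡2=c (all mod 26).

pyldc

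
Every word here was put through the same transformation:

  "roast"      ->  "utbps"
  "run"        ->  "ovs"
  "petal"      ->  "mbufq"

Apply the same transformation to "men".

ofn

The word is reversed, then every letter is shifted forward by 1.
On men: reverse → nem; then shift: n+1=o, e+1=f, m+1=n.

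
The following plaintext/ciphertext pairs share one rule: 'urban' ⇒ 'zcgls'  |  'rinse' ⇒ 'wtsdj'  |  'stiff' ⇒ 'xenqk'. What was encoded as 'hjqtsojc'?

cylinder

Shifts by position in urban: pos 0: u→z (+5), pos 1: r→c (+11), pos 2: b→g (+5), pos 3: a→l (+11) — repeating every 2. A repeating key of period 2 is used — shifts +5, +11 over and over.
Decoding hjqtsojc: h−5=c, j−11=y, q−5=l, t−11=i, s−5=n, o−11=d, j−5=e, c−11=r.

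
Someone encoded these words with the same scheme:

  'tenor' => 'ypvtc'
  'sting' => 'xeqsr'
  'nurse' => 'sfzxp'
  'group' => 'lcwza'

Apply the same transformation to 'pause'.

Shifts by position in tenor: pos 0: t→y (+5), pos 1: e→p (+11), pos 2: n→v (+8), pos 3: o→t (+5), pos 4: r→c (+11) — repeating every 3. A repeating key of period 3 is used — shifts +5, +11, +8 over and over.
On pause: p+5=u, a+11=l, u+8=c, s+5=x, e+11=p.

ulcxp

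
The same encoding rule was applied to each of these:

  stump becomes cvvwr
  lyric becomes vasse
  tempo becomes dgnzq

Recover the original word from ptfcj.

Shifts by position in stump: pos 0: s→c (+10), pos 1: t→v (+2), pos 2: u→v (+1), pos 3: m→w (+10), pos 4: p→r (+2) — repeating every 3. A repeating key of period 3 is used — shifts +10, +2, +1 over and over.
Undoing it on ptfcj: p−10=f, t−2=r, f−1=e, c−10=s, j−2=h.

fresh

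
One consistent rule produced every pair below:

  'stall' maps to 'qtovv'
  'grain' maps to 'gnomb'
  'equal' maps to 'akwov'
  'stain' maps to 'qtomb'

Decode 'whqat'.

s(18)→q(16) and t(19)→t(19) fit y≡3x+14 (mod 26); the inverse of 3 mod 26 is 9. Each letter's alphabet position (a=0..z=25) is mapped through 3·x+14 mod 26 — an affine cipher.
Reversing it on whqat: w(22)→9·(22−14)≡20=u; h(7)→9·(7−14)≡15=p; q(16)→9·(16−14)≡18=s; a(0)→9·(0−14)≡4=e; t(19)→9·(19−14)≡19=t (all mod 26).

upset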